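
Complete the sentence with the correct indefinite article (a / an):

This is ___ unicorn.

a

The indefinite article is chosen by the initial *sound* of the following word, not its spelling.
*unicorn* begins with the sound /juː/ (u pronounced /juː/) — a consonant sound.
So the article is *a*: This is a unicorn.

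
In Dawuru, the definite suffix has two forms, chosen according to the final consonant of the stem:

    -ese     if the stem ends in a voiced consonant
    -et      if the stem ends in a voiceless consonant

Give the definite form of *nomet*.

nometet

*nomet* — final consonant /t/ (voiceless) → -et → *nometet*.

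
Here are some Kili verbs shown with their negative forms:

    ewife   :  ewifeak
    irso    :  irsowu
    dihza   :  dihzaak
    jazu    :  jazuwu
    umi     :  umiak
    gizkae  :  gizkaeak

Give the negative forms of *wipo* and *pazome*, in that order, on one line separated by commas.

wipowu, pazomeak

The alternation tracks the last vowel of the stem — -wu when the last vowel of the stem is a rounded vowel (*irso*, *jazu*); -ak when the last vowel of the stem is an unrounded vowel (*ewife*, *dihza*, *umi*, *gizkae*).
Since the last vowel of *wipo* is /o/ (a rounded vowel), it takes -wu, giving *wipowu*.
Since the last vowel of *pazome* is /e/ (an unrounded vowel), it takes -ak, giving *pazomeak*.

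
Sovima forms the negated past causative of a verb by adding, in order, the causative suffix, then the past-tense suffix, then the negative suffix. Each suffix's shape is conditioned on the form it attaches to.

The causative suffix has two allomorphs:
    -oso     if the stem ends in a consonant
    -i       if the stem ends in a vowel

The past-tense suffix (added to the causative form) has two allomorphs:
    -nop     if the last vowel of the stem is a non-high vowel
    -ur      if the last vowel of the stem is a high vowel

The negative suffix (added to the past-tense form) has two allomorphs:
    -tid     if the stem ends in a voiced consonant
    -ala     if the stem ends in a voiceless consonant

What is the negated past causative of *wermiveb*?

The final sound of *wermiveb* is /b/, which is a consonant, so the causative suffix is -oso, giving *wermiveboso*.
The last vowel of the causative form *wermiveboso* is /o/, which is a non-high vowel, so the past-tense suffix is -nop, giving *wermivebosonop*.
Since the final consonant of the past-tense form *wermivebosonop* is /p/ (voiceless), it takes -ala, giving *wermivebosonopala*.

wermivebosonopala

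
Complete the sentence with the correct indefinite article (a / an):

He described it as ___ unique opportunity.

The indefinite article is chosen by the initial *sound* of the following word, not its spelling.
*unique* begins with the sound /juː/ (u pronounced /juː/) — a consonant sound.
So the article is *a*: He described it as a unique opportunity.

a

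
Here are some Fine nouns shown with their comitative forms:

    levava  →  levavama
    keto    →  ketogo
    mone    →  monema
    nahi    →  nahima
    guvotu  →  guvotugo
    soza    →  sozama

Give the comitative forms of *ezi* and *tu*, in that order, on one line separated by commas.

ezima, tugo

The alternation tracks the last vowel of the stem — -go when the last vowel of the stem is a rounded vowel (*keto*, *guvotu*); -ma when the last vowel of the stem is an unrounded vowel (*levava*, *mone*, *nahi*, *soza*).
Since the last vowel of *ezi* is /i/ (an unrounded vowel), it takes -ma, giving *ezima*.
Since the last vowel of *tu* is /u/ (a rounded vowel), it takes -go, giving *tugo*.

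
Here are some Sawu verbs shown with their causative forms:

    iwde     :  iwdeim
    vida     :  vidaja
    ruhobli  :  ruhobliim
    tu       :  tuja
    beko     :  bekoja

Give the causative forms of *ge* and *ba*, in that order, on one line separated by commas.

geim, baja

The pattern is front/back vowel harmony: -im when the last vowel of the stem is a front vowel (*iwde*, *ruhobli*); -ja when the last vowel of the stem is a back vowel (*vida*, *tu*, *beko*).
Since the last vowel of *ge* is /e/ (a front vowel), it takes -im, giving *geim*.
Since the last vowel of *ba* is /a/ (a back vowel), it takes -ja, giving *baja*.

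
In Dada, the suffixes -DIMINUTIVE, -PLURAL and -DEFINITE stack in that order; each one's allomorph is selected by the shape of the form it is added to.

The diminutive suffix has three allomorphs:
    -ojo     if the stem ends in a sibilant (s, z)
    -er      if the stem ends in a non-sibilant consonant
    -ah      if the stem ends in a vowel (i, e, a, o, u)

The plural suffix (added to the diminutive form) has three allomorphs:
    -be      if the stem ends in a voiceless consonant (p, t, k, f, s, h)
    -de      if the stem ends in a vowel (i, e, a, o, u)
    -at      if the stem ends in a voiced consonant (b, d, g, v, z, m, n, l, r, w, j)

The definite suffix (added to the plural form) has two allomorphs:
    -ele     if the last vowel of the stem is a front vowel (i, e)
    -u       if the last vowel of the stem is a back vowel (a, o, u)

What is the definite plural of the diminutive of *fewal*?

The final sound of *fewal* is /l/, which is a non-sibilant consonant, so the diminutive suffix is -er, giving *fewaler*.
The diminutive form *fewaler*: final sound = /r/, a voiced consonant → -at → *fewalerat*.
Since the last vowel of the plural form *fewalerat* is /a/ (a back vowel), it takes -u, giving *fewaleratu*.

fewaleratu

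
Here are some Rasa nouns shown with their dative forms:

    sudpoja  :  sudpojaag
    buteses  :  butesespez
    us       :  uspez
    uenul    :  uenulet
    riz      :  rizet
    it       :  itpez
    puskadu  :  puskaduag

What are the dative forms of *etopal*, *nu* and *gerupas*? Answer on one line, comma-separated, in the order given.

The alternation tracks the final sound of the stem — -pez when the stem ends in a voiceless consonant (*buteses*, *us*, *it*); -et when the stem ends in a voiced consonant (*uenul*, *riz*); -ag when the stem ends in a vowel (*sudpoja*, *puskadu*).
*etopal*: final sound = /l/, a voiced consonant → -et → *etopalet*.
The final sound of *nu* is /u/, which is a vowel, so the suffix is -ag, giving *nuag*.
Since the final sound of *gerupas* is /s/ (a voiceless consonant), it takes -pez, giving *gerupaspez*.

etopalet, nuag, gerupaspez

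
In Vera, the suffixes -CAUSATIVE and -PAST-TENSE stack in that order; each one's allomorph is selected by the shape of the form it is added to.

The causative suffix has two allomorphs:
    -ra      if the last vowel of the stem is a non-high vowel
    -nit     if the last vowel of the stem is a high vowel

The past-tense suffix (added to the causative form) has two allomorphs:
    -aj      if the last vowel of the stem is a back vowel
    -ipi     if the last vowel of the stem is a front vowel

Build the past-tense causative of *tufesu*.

*tufesu* — last vowel /u/ (a high vowel) → -nit → *tufesunit*.
The causative form *tufesunit* — last vowel /i/ (a front vowel) → -ipi → *tufesunitipi*.

tufesunitipi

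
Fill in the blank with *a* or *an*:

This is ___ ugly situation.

an

The indefinite article is chosen by the initial *sound* of the following word, not its spelling.
*ugly* begins with the sound /ʌ/ (u pronounced /ʌ/) — a vowel sound.
So the article is *an*: This is an ugly situation.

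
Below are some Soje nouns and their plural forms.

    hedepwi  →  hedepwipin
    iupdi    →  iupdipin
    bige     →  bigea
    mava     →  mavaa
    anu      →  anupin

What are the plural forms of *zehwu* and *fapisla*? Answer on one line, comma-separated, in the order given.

The pattern is height harmony: -pin when the last vowel of the stem is a high vowel (*hedepwi*, *iupdi*, *anu*); -a when the last vowel of the stem is a non-high vowel (*bige*, *mava*).
Since the last vowel of *zehwu* is /u/ (a high vowel), it takes -pin, giving *zehwupin*.
*fapisla* — last vowel /a/ (a non-high vowel) → -a → *fapislaa*.

zehwupin, fapislaa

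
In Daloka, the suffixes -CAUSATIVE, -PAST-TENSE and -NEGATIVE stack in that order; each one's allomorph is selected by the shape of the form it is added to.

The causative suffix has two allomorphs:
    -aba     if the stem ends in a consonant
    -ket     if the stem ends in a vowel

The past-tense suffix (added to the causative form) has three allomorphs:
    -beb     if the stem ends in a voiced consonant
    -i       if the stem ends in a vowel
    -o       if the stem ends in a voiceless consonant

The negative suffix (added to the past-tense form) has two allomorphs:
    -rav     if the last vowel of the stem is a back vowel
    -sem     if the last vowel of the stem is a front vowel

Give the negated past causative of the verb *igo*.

Since the final sound of *igo* is /o/ (a vowel), it takes -ket, giving *igoket*.
The causative form *igoket* — final sound /t/ (a voiceless consonant) → -o → *igoketo*.
The last vowel of the past-tense form *igoketo* is /o/, which is a back vowel, so the negative suffix is -rav, giving *igoketorav*.

igoketorav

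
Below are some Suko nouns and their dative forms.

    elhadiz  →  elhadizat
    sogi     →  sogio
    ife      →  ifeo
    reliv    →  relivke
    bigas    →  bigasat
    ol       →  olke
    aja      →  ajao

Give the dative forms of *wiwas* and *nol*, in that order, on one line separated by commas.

The alternation tracks the final sound of the stem — -at when the stem ends in a sibilant (*elhadiz*, *bigas*); -ke when the stem ends in a non-sibilant consonant (*reliv*, *ol*); -o when the stem ends in a vowel (*sogi*, *ife*, *aja*).
The final sound of *wiwas* is /s/, which is a sibilant, so the suffix is -at, giving *wiwasat*.
Since the final sound of *nol* is /l/ (a non-sibilant consonant), it takes -ke, giving *nolke*.

wiwasat, nolke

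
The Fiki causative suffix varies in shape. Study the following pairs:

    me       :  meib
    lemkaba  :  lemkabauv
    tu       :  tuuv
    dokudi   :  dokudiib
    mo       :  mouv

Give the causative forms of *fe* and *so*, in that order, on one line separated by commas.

The pattern is front/back vowel harmony: -ib when the last vowel of the stem is a front vowel (*me*, *dokudi*); -uv when the last vowel of the stem is a back vowel (*lemkaba*, *tu*, *mo*).
The last vowel of *fe* is /e/, which is a front vowel, so the suffix is -ib, giving *feib*.
*so* — last vowel /o/ (a back vowel) → -uv → *souv*.

feib, souv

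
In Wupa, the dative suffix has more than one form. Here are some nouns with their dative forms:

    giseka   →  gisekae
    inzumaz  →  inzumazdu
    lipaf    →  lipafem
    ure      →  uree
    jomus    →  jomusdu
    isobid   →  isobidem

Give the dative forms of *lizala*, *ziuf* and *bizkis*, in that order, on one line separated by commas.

lizalae, ziufem, bizkisdu

The alternation tracks the final sound of the stem — -du when the stem ends in a sibilant (*inzumaz*, *jomus*); -em when the stem ends in a non-sibilant consonant (*lipaf*, *isobid*); -e when the stem ends in a vowel (*giseka*, *ure*).
Since the final sound of *lizala* is /a/ (a vowel), it takes -e, giving *lizalae*.
*ziuf*: final sound = /f/, a non-sibilant consonant → -em → *ziufem*.
Since the final sound of *bizkis* is /s/ (a sibilant), it takes -du, giving *bizkisdu*.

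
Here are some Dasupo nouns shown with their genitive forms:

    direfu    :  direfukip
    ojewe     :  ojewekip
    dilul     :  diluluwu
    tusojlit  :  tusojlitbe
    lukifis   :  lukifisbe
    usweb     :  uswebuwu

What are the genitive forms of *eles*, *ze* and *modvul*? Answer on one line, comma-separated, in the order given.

elesbe, zekip, modvuluwu

The suffix is conditioned by the final sound: -be when the stem ends in a voiceless consonant (*tusojlit*, *lukifis*); -uwu when the stem ends in a voiced consonant (*dilul*, *usweb*); -kip when the stem ends in a vowel (*direfu*, *ojewe*).
The final sound of *eles* is /s/, which is a voiceless consonant, so the suffix is -be, giving *elesbe*.
The final sound of *ze* is /e/, which is a vowel, so the suffix is -kip, giving *zekip*.
*modvul*: final sound = /l/, a voiced consonant → -uwu → *modvuluwu*.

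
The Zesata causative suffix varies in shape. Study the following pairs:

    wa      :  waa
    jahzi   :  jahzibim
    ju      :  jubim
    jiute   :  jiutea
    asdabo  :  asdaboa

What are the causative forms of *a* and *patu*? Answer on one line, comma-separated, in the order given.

aa, patubim

The alternation tracks the last vowel of the stem — -bim when the last vowel of the stem is a high vowel (*jahzi*, *ju*); -a when the last vowel of the stem is a non-high vowel (*wa*, *jiute*, *asdabo*).
Since the last vowel of *a* is /a/ (a non-high vowel), it takes -a, giving *aa*.
*patu*: last vowel = /u/, a high vowel → -bim → *patubim*.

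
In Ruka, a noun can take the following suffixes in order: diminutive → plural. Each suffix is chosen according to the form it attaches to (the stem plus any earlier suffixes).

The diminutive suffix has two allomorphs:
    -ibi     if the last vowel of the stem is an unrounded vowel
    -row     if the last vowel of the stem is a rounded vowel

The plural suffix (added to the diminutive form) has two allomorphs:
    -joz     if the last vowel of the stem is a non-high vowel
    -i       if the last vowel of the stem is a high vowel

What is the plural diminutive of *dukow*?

dukowrowjoz

*dukow*: last vowel = /o/, a rounded vowel → -row → *dukowrow*.
The diminutive form *dukowrow* — last vowel /o/ (a non-high vowel) → -joz → *dukowrowjoz*.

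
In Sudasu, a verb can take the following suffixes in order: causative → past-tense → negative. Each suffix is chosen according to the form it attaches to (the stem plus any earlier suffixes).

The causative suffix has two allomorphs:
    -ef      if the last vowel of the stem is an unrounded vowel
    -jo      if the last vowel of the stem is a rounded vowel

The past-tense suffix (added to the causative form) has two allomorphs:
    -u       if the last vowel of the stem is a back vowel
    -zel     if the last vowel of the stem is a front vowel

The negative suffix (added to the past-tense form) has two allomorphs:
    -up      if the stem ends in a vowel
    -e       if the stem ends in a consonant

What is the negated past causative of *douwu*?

douwujouup

Since the last vowel of *douwu* is /u/ (a rounded vowel), it takes -jo, giving *douwujo*.
The last vowel of the causative form *douwujo* is /o/, which is a back vowel, so the past-tense suffix is -u, giving *douwujou*.
The past-tense form *douwujou* — final sound /u/ (a vowel) → -up → *douwujouup*.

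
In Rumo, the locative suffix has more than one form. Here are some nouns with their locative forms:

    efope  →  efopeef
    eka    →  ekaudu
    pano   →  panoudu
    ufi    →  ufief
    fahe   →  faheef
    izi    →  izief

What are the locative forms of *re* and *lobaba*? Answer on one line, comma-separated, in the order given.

The pattern is front/back vowel harmony: -ef when the last vowel of the stem is a front vowel (*efope*, *ufi*, *fahe*, *izi*); -udu when the last vowel of the stem is a back vowel (*eka*, *pano*).
The last vowel of *re* is /e/, which is a front vowel, so the suffix is -ef, giving *reef*.
Since the last vowel of *lobaba* is /a/ (a back vowel), it takes -udu, giving *lobabaudu*.

reef, lobabaudu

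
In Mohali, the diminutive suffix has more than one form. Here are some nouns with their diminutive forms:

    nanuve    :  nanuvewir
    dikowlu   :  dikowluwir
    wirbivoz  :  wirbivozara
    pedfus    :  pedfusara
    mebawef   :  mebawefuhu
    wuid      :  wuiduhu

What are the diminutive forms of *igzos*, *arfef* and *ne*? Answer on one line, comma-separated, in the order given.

igzosara, arfefuhu, newir

The alternation tracks the final sound of the stem — -ara when the stem ends in a sibilant (*wirbivoz*, *pedfus*); -uhu when the stem ends in a non-sibilant consonant (*mebawef*, *wuid*); -wir when the stem ends in a vowel (*nanuve*, *dikowlu*).
Since the final sound of *igzos* is /s/ (a sibilant), it takes -ara, giving *igzosara*.
The final sound of *arfef* is /f/, which is a non-sibilant consonant, so the suffix is -uhu, giving *arfefuhu*.
The final sound of *ne* is /e/, which is a vowel, so the suffix is -wir, giving *newir*.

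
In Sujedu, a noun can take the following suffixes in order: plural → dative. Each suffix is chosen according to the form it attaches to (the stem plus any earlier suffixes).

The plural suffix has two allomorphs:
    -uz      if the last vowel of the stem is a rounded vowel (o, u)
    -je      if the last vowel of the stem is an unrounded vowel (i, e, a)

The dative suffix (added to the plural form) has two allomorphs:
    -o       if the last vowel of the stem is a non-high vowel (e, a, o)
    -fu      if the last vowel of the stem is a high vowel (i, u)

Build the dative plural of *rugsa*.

Since the last vowel of *rugsa* is /a/ (an unrounded vowel), it takes -je, giving *rugsaje*.
The plural form *rugsaje*: last vowel = /e/, a non-high vowel → -o → *rugsajeo*.

rugsajeo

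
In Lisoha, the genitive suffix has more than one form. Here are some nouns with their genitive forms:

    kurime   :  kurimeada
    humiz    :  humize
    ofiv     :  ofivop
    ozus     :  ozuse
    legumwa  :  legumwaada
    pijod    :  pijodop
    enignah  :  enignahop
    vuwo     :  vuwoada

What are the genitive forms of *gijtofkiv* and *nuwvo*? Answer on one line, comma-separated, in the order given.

gijtofkivop, nuwvoada

The alternation tracks the final sound of the stem — -e when the stem ends in a sibilant (*humiz*, *ozus*); -op when the stem ends in a non-sibilant consonant (*ofiv*, *pijod*, *enignah*); -ada when the stem ends in a vowel (*kurime*, *legumwa*, *vuwo*).
The final sound of *gijtofkiv* is /v/, which is a non-sibilant consonant, so the suffix is -op, giving *gijtofkivop*.
Since the final sound of *nuwvo* is /o/ (a vowel), it takes -ada, giving *nuwvoada*.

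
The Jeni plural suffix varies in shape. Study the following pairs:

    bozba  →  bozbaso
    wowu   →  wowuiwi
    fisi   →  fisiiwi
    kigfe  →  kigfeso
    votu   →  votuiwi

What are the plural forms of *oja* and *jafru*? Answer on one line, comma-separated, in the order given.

ojaso, jafruiwi

The pattern is height harmony: -iwi when the last vowel of the stem is a high vowel (*wowu*, *fisi*, *votu*); -so when the last vowel of the stem is a non-high vowel (*bozba*, *kigfe*).
*oja*: last vowel = /a/, a non-high vowel → -so → *ojaso*.
The last vowel of *jafru* is /u/, which is a high vowel, so the suffix is -iwi, giving *jafruiwi*.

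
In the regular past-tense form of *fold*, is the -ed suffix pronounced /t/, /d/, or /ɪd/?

/ɪd/

The stem *fold* ends in /t/ or /d/.
The -ed suffix is realized as /ɪd/ after /t, d/; as /t/ after other voiceless consonants; and as /d/ after other voiced sounds.
So -ed on *fold* is pronounced /ɪd/.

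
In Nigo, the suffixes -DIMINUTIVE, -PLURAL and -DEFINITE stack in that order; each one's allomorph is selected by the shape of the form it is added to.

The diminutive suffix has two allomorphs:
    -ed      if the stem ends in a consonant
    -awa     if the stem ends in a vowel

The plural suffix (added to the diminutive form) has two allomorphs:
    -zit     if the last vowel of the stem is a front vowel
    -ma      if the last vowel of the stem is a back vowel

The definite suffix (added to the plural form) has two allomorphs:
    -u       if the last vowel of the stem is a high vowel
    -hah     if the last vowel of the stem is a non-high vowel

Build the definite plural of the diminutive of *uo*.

Since the final sound of *uo* is /o/ (a vowel), it takes -awa, giving *uoawa*.
The diminutive form *uoawa* — last vowel /a/ (a back vowel) → -ma → *uoawama*.
The plural form *uoawama* — last vowel /a/ (a non-high vowel) → -hah → *uoawamahah*.

uoawamahah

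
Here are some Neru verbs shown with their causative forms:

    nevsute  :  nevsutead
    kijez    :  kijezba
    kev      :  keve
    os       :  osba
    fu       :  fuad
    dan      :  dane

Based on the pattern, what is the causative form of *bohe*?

bohead

Looking at the final sound of each stem: -ba when the stem ends in a sibilant (*kijez*, *os*); -e when the stem ends in a non-sibilant consonant (*kev*, *dan*); -ad when the stem ends in a vowel (*nevsute*, *fu*).
Since the final sound of *bohe* is /e/ (a vowel), it takes -ad, giving *bohead*.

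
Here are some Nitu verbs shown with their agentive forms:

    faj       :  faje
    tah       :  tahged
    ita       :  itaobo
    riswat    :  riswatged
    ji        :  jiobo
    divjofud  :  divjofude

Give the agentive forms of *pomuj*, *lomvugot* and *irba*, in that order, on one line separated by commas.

pomuje, lomvugotged, irbaobo

The alternation tracks the final sound of the stem — -ged when the stem ends in a voiceless consonant (*tah*, *riswat*); -e when the stem ends in a voiced consonant (*faj*, *divjofud*); -obo when the stem ends in a vowel (*ita*, *ji*).
Since the final sound of *pomuj* is /j/ (a voiced consonant), it takes -e, giving *pomuje*.
*lomvugot* — final sound /t/ (a voiceless consonant) → -ged → *lomvugotged*.
*irba* — final sound /a/ (a vowel) → -obo → *irbaobo*.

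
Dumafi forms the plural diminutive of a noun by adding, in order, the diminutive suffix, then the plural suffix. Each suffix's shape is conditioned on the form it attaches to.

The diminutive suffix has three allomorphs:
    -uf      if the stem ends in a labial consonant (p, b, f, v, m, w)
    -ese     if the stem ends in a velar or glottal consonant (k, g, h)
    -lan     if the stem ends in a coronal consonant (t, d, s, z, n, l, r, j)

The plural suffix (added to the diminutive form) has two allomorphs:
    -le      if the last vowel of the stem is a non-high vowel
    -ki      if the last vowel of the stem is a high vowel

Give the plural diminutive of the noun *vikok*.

*vikok* — final consonant /k/ (velar/glottal) → -ese → *vikokese*.
The diminutive form *vikokese*: last vowel = /e/, a non-high vowel → -le → *vikokesele*.

vikokesele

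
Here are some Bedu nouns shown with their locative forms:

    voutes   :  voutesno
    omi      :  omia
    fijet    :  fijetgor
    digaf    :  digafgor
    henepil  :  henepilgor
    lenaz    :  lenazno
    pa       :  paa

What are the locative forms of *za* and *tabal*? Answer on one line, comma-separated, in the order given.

zaa, tabalgor

The pattern is sibilance of the final sound: -no when the stem ends in a sibilant (*voutes*, *lenaz*); -gor when the stem ends in a non-sibilant consonant (*fijet*, *digaf*, *henepil*); -a when the stem ends in a vowel (*omi*, *pa*).
Since the final sound of *za* is /a/ (a vowel), it takes -a, giving *zaa*.
*tabal* — final sound /l/ (a non-sibilant consonant) → -gor → *tabalgor*.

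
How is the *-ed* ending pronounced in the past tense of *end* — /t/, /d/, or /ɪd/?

The stem *end* ends in /t/ or /d/.
The -ed suffix is realized as /ɪd/ after /t, d/; as /t/ after other voiceless consonants; and as /d/ after other voiced sounds.
So -ed on *end* is pronounced /ɪd/.

/ɪd/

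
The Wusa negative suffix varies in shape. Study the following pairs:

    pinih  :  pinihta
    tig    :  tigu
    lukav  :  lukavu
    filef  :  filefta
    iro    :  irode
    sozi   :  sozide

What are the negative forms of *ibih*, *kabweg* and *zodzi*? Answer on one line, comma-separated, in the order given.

The pattern is voicing of the final sound: -ta when the stem ends in a voiceless consonant (*pinih*, *filef*); -u when the stem ends in a voiced consonant (*tig*, *lukav*); -de when the stem ends in a vowel (*iro*, *sozi*).
Since the final sound of *ibih* is /h/ (a voiceless consonant), it takes -ta, giving *ibihta*.
*kabweg* — final sound /g/ (a voiced consonant) → -u → *kabwegu*.
The final sound of *zodzi* is /i/, which is a vowel, so the suffix is -de, giving *zodzide*.

ibihta, kabwegu, zodzide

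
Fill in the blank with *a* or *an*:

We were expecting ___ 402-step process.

The indefinite article is chosen by the initial *sound* of the following word, not its spelling.
The number *402* is spoken "four hundred …", beginning with /fɔr/ — a consonant sound.
So the article is *a*: We were expecting a 402-step process.

a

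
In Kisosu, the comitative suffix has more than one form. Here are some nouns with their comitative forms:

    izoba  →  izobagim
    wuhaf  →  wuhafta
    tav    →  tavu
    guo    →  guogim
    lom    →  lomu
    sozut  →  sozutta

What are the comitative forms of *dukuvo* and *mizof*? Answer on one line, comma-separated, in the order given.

dukuvogim, mizofta

Looking at the final sound of each stem: -ta when the stem ends in a voiceless consonant (*wuhaf*, *sozut*); -u when the stem ends in a voiced consonant (*tav*, *lom*); -gim when the stem ends in a vowel (*izoba*, *guo*).
*dukuvo*: final sound = /o/, a vowel → -gim → *dukuvogim*.
The final sound of *mizof* is /f/, which is a voiceless consonant, so the suffix is -ta, giving *mizofta*.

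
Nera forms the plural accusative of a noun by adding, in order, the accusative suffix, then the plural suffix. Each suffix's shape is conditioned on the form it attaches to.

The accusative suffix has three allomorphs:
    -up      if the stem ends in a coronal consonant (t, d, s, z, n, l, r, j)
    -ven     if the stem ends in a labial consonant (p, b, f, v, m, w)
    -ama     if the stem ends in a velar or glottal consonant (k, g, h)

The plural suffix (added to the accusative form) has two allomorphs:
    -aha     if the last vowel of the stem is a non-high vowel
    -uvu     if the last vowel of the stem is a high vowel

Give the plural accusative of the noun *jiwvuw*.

The final consonant of *jiwvuw* is /w/, which is labial, so the accusative suffix is -ven, giving *jiwvuwven*.
Since the last vowel of the accusative form *jiwvuwven* is /e/ (a non-high vowel), it takes -aha, giving *jiwvuwvenaha*.

jiwvuwvenaha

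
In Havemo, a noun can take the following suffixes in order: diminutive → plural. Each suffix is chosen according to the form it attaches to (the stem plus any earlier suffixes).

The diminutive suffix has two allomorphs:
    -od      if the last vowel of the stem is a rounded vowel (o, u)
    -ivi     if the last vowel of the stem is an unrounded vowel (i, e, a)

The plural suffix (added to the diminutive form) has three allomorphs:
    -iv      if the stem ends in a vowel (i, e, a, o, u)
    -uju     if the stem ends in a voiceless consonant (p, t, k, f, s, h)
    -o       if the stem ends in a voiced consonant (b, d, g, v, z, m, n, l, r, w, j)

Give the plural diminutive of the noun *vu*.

vuodo

The last vowel of *vu* is /u/, which is a rounded vowel, so the diminutive suffix is -od, giving *vuod*.
The final sound of the diminutive form *vuod* is /d/, which is a voiced consonant, so the plural suffix is -o, giving *vuodo*.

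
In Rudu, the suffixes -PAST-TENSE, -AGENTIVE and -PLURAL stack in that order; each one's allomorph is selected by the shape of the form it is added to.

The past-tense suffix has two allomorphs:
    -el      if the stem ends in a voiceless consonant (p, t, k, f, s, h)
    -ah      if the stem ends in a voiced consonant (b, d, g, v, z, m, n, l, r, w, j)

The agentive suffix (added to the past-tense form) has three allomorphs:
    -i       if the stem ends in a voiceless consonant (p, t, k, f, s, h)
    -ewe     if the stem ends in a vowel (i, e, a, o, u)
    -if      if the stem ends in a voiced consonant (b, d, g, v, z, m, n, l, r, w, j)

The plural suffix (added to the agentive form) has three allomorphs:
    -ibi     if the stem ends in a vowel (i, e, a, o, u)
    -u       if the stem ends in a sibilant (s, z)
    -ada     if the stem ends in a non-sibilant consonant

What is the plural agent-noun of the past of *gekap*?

Since the final consonant of *gekap* is /p/ (voiceless), it takes -el, giving *gekapel*.
Since the final sound of the past-tense form *gekapel* is /l/ (a voiced consonant), it takes -if, giving *gekapelif*.
Since the final sound of the agentive form *gekapelif* is /f/ (a non-sibilant consonant), it takes -ada, giving *gekapelifada*.

gekapelifada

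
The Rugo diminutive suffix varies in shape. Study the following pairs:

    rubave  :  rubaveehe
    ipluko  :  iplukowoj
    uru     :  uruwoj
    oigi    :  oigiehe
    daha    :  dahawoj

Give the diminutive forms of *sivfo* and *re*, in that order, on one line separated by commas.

The alternation tracks the last vowel of the stem — -ehe when the last vowel of the stem is a front vowel (*rubave*, *oigi*); -woj when the last vowel of the stem is a back vowel (*ipluko*, *uru*, *daha*).
*sivfo*: last vowel = /o/, a back vowel → -woj → *sivfowoj*.
*re* — last vowel /e/ (a front vowel) → -ehe → *reehe*.

sivfowoj, reehe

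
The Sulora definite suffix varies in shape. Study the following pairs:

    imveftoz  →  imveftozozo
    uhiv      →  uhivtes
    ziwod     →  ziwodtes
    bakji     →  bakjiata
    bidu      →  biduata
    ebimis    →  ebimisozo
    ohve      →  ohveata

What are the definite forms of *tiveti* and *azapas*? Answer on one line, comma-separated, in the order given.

Looking at the final sound of each stem: -ozo when the stem ends in a sibilant (*imveftoz*, *ebimis*); -tes when the stem ends in a non-sibilant consonant (*uhiv*, *ziwod*); -ata when the stem ends in a vowel (*bakji*, *bidu*, *ohve*).
The final sound of *tiveti* is /i/, which is a vowel, so the suffix is -ata, giving *tivetiata*.
Since the final sound of *azapas* is /s/ (a sibilant), it takes -ozo, giving *azapasozo*.

tivetiata, azapasozo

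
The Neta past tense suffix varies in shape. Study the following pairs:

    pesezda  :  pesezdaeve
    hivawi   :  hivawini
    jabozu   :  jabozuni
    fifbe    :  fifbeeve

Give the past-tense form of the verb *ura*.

The suffix is conditioned by the last vowel: -ni when the last vowel of the stem is a high vowel (*hivawi*, *jabozu*); -eve when the last vowel of the stem is a non-high vowel (*pesezda*, *fifbe*).
Since the last vowel of *ura* is /a/ (a non-high vowel), it takes -eve, giving *uraeve*.

uraeve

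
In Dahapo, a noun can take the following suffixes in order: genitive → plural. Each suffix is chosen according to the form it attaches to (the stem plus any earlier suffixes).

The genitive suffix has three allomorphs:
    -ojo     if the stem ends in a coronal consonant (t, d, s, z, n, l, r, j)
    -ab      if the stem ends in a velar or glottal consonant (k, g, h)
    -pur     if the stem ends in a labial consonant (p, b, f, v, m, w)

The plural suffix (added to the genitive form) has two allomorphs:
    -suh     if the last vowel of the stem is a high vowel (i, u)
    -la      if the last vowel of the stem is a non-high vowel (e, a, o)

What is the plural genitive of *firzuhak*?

firzuhakabla

Since the final consonant of *firzuhak* is /k/ (velar/glottal), it takes -ab, giving *firzuhakab*.
The genitive form *firzuhakab*: last vowel = /a/, a non-high vowel → -la → *firzuhakabla*.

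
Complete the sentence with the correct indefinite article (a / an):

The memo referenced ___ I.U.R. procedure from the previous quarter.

an

The indefinite article is chosen by the initial *sound* of the following word, not its spelling.
The initialism *I.U.R.* is read letter by letter; the first letter, I, is pronounced /aɪ/, which begins with a vowel sound.
So the article is *an*: The memo referenced an I.U.R. procedure from the previous quarter.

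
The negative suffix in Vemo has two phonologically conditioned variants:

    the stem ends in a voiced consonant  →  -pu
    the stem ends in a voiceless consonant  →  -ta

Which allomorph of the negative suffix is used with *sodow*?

-pu

The final consonant of *sodow* is /w/, which is voiced, so the suffix is -pu.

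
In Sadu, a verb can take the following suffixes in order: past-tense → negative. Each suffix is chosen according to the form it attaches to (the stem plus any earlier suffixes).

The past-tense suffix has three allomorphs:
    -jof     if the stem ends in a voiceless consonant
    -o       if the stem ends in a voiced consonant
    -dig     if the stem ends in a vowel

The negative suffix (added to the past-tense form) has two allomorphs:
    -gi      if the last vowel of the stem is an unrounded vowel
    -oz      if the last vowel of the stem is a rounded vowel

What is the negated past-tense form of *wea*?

*wea*: final sound = /a/, a vowel → -dig → *weadig*.
The past-tense form *weadig* — last vowel /i/ (an unrounded vowel) → -gi → *weadiggi*.

weadiggi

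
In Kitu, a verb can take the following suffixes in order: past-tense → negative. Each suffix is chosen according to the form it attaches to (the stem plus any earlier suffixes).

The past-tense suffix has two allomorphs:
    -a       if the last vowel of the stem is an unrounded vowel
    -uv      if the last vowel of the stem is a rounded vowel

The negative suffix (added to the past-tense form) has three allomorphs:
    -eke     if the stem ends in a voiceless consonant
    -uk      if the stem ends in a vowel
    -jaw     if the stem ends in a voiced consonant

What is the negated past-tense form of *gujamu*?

gujamuuvjaw

The last vowel of *gujamu* is /u/, which is a rounded vowel, so the past-tense suffix is -uv, giving *gujamuuv*.
Since the final sound of the past-tense form *gujamuuv* is /v/ (a voiced consonant), it takes -jaw, giving *gujamuuvjaw*.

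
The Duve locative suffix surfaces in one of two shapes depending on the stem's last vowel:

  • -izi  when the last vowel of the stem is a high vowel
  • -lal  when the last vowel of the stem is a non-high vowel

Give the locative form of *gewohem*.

Since the last vowel of *gewohem* is /e/ (a non-high vowel), it takes -lal, giving *gewohemlal*.

gewohemlal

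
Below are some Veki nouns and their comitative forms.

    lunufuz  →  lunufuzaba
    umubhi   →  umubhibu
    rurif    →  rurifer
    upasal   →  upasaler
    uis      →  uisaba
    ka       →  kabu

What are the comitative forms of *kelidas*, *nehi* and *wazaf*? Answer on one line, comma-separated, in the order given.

kelidasaba, nehibu, wazafer

Looking at the final sound of each stem: -aba when the stem ends in a sibilant (*lunufuz*, *uis*); -er when the stem ends in a non-sibilant consonant (*rurif*, *upasal*); -bu when the stem ends in a vowel (*umubhi*, *ka*).
Since the final sound of *kelidas* is /s/ (a sibilant), it takes -aba, giving *kelidasaba*.
The final sound of *nehi* is /i/, which is a vowel, so the suffix is -bu, giving *nehibu*.
Since the final sound of *wazaf* is /f/ (a non-sibilant consonant), it takes -er, giving *wazafer*.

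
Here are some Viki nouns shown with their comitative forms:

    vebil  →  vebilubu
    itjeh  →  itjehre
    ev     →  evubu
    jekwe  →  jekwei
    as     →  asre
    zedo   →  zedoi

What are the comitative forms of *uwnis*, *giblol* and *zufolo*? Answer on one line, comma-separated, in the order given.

The alternation tracks the final sound of the stem — -re when the stem ends in a voiceless consonant (*itjeh*, *as*); -ubu when the stem ends in a voiced consonant (*vebil*, *ev*); -i when the stem ends in a vowel (*jekwe*, *zedo*).
*uwnis* — final sound /s/ (a voiceless consonant) → -re → *uwnisre*.
*giblol* — final sound /l/ (a voiced consonant) → -ubu → *giblolubu*.
The final sound of *zufolo* is /o/, which is a vowel, so the suffix is -i, giving *zufoloi*.

uwnisre, giblolubu, zufoloi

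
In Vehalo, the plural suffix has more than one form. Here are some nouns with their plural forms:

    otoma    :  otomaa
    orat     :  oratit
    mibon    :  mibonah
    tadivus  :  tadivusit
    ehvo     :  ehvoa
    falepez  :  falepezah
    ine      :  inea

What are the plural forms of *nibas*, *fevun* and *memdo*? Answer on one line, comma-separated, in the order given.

nibasit, fevunah, memdoa

The pattern is voicing of the final sound: -it when the stem ends in a voiceless consonant (*orat*, *tadivus*); -ah when the stem ends in a voiced consonant (*mibon*, *falepez*); -a when the stem ends in a vowel (*otoma*, *ehvo*, *ine*).
*nibas*: final sound = /s/, a voiceless consonant → -it → *nibasit*.
Since the final sound of *fevun* is /n/ (a voiced consonant), it takes -ah, giving *fevunah*.
*memdo*: final sound = /o/, a vowel → -a → *memdoa*.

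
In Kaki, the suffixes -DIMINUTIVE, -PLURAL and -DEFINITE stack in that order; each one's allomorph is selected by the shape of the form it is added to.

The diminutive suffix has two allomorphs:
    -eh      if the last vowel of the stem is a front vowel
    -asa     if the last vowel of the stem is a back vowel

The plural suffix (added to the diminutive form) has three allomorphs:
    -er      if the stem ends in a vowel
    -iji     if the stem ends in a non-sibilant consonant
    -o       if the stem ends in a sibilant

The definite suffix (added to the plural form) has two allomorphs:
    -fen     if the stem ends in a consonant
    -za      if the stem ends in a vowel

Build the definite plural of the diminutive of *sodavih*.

sodavihehijiza

Since the last vowel of *sodavih* is /i/ (a front vowel), it takes -eh, giving *sodaviheh*.
Since the final sound of the diminutive form *sodaviheh* is /h/ (a non-sibilant consonant), it takes -iji, giving *sodavihehiji*.
The plural form *sodavihehiji*: final sound = /i/, a vowel → -za → *sodavihehijiza*.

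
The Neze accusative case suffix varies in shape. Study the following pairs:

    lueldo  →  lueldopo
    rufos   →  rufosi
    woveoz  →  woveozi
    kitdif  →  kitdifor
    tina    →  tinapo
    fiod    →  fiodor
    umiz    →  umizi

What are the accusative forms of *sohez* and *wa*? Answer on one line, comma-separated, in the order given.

sohezi, wapo

The suffix is conditioned by the final sound: -i when the stem ends in a sibilant (*rufos*, *woveoz*, *umiz*); -or when the stem ends in a non-sibilant consonant (*kitdif*, *fiod*); -po when the stem ends in a vowel (*lueldo*, *tina*).
The final sound of *sohez* is /z/, which is a sibilant, so the suffix is -i, giving *sohezi*.
The final sound of *wa* is /a/, which is a vowel, so the suffix is -po, giving *wapo*.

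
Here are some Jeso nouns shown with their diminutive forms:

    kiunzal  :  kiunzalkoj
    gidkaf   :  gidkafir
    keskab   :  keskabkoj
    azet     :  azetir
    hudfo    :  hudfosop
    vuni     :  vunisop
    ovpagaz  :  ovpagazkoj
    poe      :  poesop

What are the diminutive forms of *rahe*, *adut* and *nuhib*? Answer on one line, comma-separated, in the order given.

Looking at the final sound of each stem: -ir when the stem ends in a voiceless consonant (*gidkaf*, *azet*); -koj when the stem ends in a voiced consonant (*kiunzal*, *keskab*, *ovpagaz*); -sop when the stem ends in a vowel (*hudfo*, *vuni*, *poe*).
The final sound of *rahe* is /e/, which is a vowel, so the suffix is -sop, giving *rahesop*.
*adut* — final sound /t/ (a voiceless consonant) → -ir → *adutir*.
The final sound of *nuhib* is /b/, which is a voiced consonant, so the suffix is -koj, giving *nuhibkoj*.

rahesop, adutir, nuhibkoj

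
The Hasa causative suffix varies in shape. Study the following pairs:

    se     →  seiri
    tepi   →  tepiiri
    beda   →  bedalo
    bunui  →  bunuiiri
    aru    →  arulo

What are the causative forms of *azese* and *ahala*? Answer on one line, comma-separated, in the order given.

Looking at the last vowel of each stem: -iri when the last vowel of the stem is a front vowel (*se*, *tepi*, *bunui*); -lo when the last vowel of the stem is a back vowel (*beda*, *aru*).
*azese*: last vowel = /e/, a front vowel → -iri → *azeseiri*.
*ahala*: last vowel = /a/, a back vowel → -lo → *ahalalo*.

azeseiri, ahalalo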